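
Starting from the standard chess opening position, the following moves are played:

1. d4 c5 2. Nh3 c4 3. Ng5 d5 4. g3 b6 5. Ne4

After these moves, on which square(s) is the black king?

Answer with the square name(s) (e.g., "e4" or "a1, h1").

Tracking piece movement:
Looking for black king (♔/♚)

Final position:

  a b c d e f g h
  ─────────────────
8│♜ ♞ ♝ ♛ ♚ ♝ ♞ ♜│8
7│♟ · · · ♟ ♟ ♟ ♟│7
6│· ♟ · · · · · ·│6
5│· · · ♟ · · · ·│5
4│· · ♟ ♙ ♘ · · ·│4
3│· · · · · · ♙ ·│3
2│♙ ♙ ♙ · ♙ ♙ · ♙│2
1│♖ ♘ ♗ ♕ ♔ ♗ · ♖│1
  ─────────────────
  a b c d e f g h


e8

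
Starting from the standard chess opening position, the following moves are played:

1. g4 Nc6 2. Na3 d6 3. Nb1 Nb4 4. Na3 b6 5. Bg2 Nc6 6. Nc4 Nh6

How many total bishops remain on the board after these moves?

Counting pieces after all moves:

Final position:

  a b c d e f g h
  ─────────────────
8│♜ · ♝ ♛ ♚ ♝ · ♜│8
7│♟ · ♟ · ♟ ♟ ♟ ♟│7
6│· ♟ ♞ ♟ · · · ♞│6
5│· · · · · · · ·│5
4│· · ♘ · · · ♙ ·│4
3│· · · · · · · ·│3
2│♙ ♙ ♙ ♙ ♙ ♙ ♗ ♙│2
1│♖ · ♗ ♕ ♔ · ♘ ♖│1
  ─────────────────
  a b c d e f g h


4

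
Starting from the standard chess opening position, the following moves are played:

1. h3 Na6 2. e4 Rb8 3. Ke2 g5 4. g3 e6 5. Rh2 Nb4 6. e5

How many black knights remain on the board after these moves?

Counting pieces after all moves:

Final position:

  a b c d e f g h
  ─────────────────
8│· ♜ ♝ ♛ ♚ ♝ ♞ ♜│8
7│♟ ♟ ♟ ♟ · ♟ · ♟│7
6│· · · · ♟ · · ·│6
5│· · · · ♙ · ♟ ·│5
4│· ♞ · · · · · ·│4
3│· · · · · · ♙ ♙│3
2│♙ ♙ ♙ ♙ ♔ ♙ · ♖│2
1│♖ ♘ ♗ ♕ · ♗ ♘ ·│1
  ─────────────────
  a b c d e f g h


2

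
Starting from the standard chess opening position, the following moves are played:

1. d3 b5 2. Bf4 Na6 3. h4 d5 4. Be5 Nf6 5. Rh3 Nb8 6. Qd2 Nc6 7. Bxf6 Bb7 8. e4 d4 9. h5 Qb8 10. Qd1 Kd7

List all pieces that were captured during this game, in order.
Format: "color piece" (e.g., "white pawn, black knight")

Tracking captures:
  Bxf6: captured black knight

black knight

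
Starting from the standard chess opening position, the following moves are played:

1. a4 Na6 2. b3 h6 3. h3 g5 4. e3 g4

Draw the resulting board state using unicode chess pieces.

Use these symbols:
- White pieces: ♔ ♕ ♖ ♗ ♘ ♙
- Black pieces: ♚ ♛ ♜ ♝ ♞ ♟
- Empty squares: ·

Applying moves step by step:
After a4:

♜ ♞ ♝ ♛ ♚ ♝ ♞ ♜
♟ ♟ ♟ ♟ ♟ ♟ ♟ ♟
· · · · · · · ·
· · · · · · · ·
♙ · · · · · · ·
· · · · · · · ·
· ♙ ♙ ♙ ♙ ♙ ♙ ♙
♖ ♘ ♗ ♕ ♔ ♗ ♘ ♖


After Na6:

♜ · ♝ ♛ ♚ ♝ ♞ ♜
♟ ♟ ♟ ♟ ♟ ♟ ♟ ♟
♞ · · · · · · ·
· · · · · · · ·
♙ · · · · · · ·
· · · · · · · ·
· ♙ ♙ ♙ ♙ ♙ ♙ ♙
♖ ♘ ♗ ♕ ♔ ♗ ♘ ♖


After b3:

♜ · ♝ ♛ ♚ ♝ ♞ ♜
♟ ♟ ♟ ♟ ♟ ♟ ♟ ♟
♞ · · · · · · ·
· · · · · · · ·
♙ · · · · · · ·
· ♙ · · · · · ·
· · ♙ ♙ ♙ ♙ ♙ ♙
♖ ♘ ♗ ♕ ♔ ♗ ♘ ♖


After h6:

♜ · ♝ ♛ ♚ ♝ ♞ ♜
♟ ♟ ♟ ♟ ♟ ♟ ♟ ·
♞ · · · · · · ♟
· · · · · · · ·
♙ · · · · · · ·
· ♙ · · · · · ·
· · ♙ ♙ ♙ ♙ ♙ ♙
♖ ♘ ♗ ♕ ♔ ♗ ♘ ♖


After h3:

♜ · ♝ ♛ ♚ ♝ ♞ ♜
♟ ♟ ♟ ♟ ♟ ♟ ♟ ·
♞ · · · · · · ♟
· · · · · · · ·
♙ · · · · · · ·
· ♙ · · · · · ♙
· · ♙ ♙ ♙ ♙ ♙ ·
♖ ♘ ♗ ♕ ♔ ♗ ♘ ♖


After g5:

♜ · ♝ ♛ ♚ ♝ ♞ ♜
♟ ♟ ♟ ♟ ♟ ♟ · ·
♞ · · · · · · ♟
· · · · · · ♟ ·
♙ · · · · · · ·
· ♙ · · · · · ♙
· · ♙ ♙ ♙ ♙ ♙ ·
♖ ♘ ♗ ♕ ♔ ♗ ♘ ♖


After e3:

♜ · ♝ ♛ ♚ ♝ ♞ ♜
♟ ♟ ♟ ♟ ♟ ♟ · ·
♞ · · · · · · ♟
· · · · · · ♟ ·
♙ · · · · · · ·
· ♙ · · ♙ · · ♙
· · ♙ ♙ · ♙ ♙ ·
♖ ♘ ♗ ♕ ♔ ♗ ♘ ♖


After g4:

♜ · ♝ ♛ ♚ ♝ ♞ ♜
♟ ♟ ♟ ♟ ♟ ♟ · ·
♞ · · · · · · ♟
· · · · · · · ·
♙ · · · · · ♟ ·
· ♙ · · ♙ · · ♙
· · ♙ ♙ · ♙ ♙ ·
♖ ♘ ♗ ♕ ♔ ♗ ♘ ♖



  a b c d e f g h
  ─────────────────
8│♜ · ♝ ♛ ♚ ♝ ♞ ♜│8
7│♟ ♟ ♟ ♟ ♟ ♟ · ·│7
6│♞ · · · · · · ♟│6
5│· · · · · · · ·│5
4│♙ · · · · · ♟ ·│4
3│· ♙ · · ♙ · · ♙│3
2│· · ♙ ♙ · ♙ ♙ ·│2
1│♖ ♘ ♗ ♕ ♔ ♗ ♘ ♖│1
  ─────────────────
  a b c d e f g h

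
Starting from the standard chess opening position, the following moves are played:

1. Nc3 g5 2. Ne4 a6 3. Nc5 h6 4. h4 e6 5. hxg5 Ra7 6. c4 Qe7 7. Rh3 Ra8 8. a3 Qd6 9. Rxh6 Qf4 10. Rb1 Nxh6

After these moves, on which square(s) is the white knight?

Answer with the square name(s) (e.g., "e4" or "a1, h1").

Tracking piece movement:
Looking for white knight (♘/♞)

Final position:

  a b c d e f g h
  ─────────────────
8│♜ ♞ ♝ · ♚ ♝ · ♜│8
7│· ♟ ♟ ♟ · ♟ · ·│7
6│♟ · · · ♟ · · ♞│6
5│· · ♘ · · · ♙ ·│5
4│· · ♙ · · ♛ · ·│4
3│♙ · · · · · · ·│3
2│· ♙ · ♙ ♙ ♙ ♙ ·│2
1│· ♖ ♗ ♕ ♔ ♗ ♘ ·│1
  ─────────────────
  a b c d e f g h


c5, g1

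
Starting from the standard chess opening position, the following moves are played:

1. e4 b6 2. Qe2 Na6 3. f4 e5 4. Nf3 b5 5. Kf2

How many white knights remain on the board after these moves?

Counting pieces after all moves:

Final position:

  a b c d e f g h
  ─────────────────
8│♜ · ♝ ♛ ♚ ♝ ♞ ♜│8
7│♟ · ♟ ♟ · ♟ ♟ ♟│7
6│♞ · · · · · · ·│6
5│· ♟ · · ♟ · · ·│5
4│· · · · ♙ ♙ · ·│4
3│· · · · · ♘ · ·│3
2│♙ ♙ ♙ ♙ ♕ ♔ ♙ ♙│2
1│♖ ♘ ♗ · · ♗ · ♖│1
  ─────────────────
  a b c d e f g h


2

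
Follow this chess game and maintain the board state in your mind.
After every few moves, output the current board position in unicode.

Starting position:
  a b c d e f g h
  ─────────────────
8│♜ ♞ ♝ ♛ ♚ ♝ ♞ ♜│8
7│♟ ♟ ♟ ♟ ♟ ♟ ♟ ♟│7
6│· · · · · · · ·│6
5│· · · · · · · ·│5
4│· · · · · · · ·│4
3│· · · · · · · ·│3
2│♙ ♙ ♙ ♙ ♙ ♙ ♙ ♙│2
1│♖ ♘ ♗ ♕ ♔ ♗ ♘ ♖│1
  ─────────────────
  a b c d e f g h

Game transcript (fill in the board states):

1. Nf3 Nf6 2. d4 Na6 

  a b c d e f g h
  ─────────────────
8│♜ · ♝ ♛ ♚ ♝ · ♜│8
7│♟ ♟ ♟ ♟ ♟ ♟ ♟ ♟│7
6│♞ · · · · ♞ · ·│6
5│· · · · · · · ·│5
4│· · · ♙ · · · ·│4
3│· · · · · ♘ · ·│3
2│♙ ♙ ♙ · ♙ ♙ ♙ ♙│2
1│♖ ♘ ♗ ♕ ♔ ♗ · ♖│1
  ─────────────────
  a b c d e f g h

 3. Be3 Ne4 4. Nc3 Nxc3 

  a b c d e f g h
  ─────────────────
8│♜ · ♝ ♛ ♚ ♝ · ♜│8
7│♟ ♟ ♟ ♟ ♟ ♟ ♟ ♟│7
6│♞ · · · · · · ·│6
5│· · · · · · · ·│5
4│· · · ♙ · · · ·│4
3│· · ♞ · ♗ ♘ · ·│3
2│♙ ♙ ♙ · ♙ ♙ ♙ ♙│2
1│♖ · · ♕ ♔ ♗ · ♖│1
  ─────────────────
  a b c d e f g h

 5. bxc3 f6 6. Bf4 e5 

  a b c d e f g h
  ─────────────────
8│♜ · ♝ ♛ ♚ ♝ · ♜│8
7│♟ ♟ ♟ ♟ · · ♟ ♟│7
6│♞ · · · · ♟ · ·│6
5│· · · · ♟ · · ·│5
4│· · · ♙ · ♗ · ·│4
3│· · ♙ · · ♘ · ·│3
2│♙ · ♙ · ♙ ♙ ♙ ♙│2
1│♖ · · ♕ ♔ ♗ · ♖│1
  ─────────────────
  a b c d e f g h



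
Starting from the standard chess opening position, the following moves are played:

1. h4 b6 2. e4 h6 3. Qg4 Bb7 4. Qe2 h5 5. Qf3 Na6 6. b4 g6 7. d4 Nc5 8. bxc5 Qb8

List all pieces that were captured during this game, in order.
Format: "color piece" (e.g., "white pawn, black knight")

Tracking captures:
  bxc5: captured black knight

black knight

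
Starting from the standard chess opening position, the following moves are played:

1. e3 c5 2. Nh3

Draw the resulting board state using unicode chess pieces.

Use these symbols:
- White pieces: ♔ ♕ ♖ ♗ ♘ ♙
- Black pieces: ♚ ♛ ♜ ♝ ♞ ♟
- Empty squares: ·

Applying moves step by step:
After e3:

♜ ♞ ♝ ♛ ♚ ♝ ♞ ♜
♟ ♟ ♟ ♟ ♟ ♟ ♟ ♟
· · · · · · · ·
· · · · · · · ·
· · · · · · · ·
· · · · ♙ · · ·
♙ ♙ ♙ ♙ · ♙ ♙ ♙
♖ ♘ ♗ ♕ ♔ ♗ ♘ ♖


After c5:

♜ ♞ ♝ ♛ ♚ ♝ ♞ ♜
♟ ♟ · ♟ ♟ ♟ ♟ ♟
· · · · · · · ·
· · ♟ · · · · ·
· · · · · · · ·
· · · · ♙ · · ·
♙ ♙ ♙ ♙ · ♙ ♙ ♙
♖ ♘ ♗ ♕ ♔ ♗ ♘ ♖


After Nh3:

♜ ♞ ♝ ♛ ♚ ♝ ♞ ♜
♟ ♟ · ♟ ♟ ♟ ♟ ♟
· · · · · · · ·
· · ♟ · · · · ·
· · · · · · · ·
· · · · ♙ · · ♘
♙ ♙ ♙ ♙ · ♙ ♙ ♙
♖ ♘ ♗ ♕ ♔ ♗ · ♖



  a b c d e f g h
  ─────────────────
8│♜ ♞ ♝ ♛ ♚ ♝ ♞ ♜│8
7│♟ ♟ · ♟ ♟ ♟ ♟ ♟│7
6│· · · · · · · ·│6
5│· · ♟ · · · · ·│5
4│· · · · · · · ·│4
3│· · · · ♙ · · ♘│3
2│♙ ♙ ♙ ♙ · ♙ ♙ ♙│2
1│♖ ♘ ♗ ♕ ♔ ♗ · ♖│1
  ─────────────────
  a b c d e f g h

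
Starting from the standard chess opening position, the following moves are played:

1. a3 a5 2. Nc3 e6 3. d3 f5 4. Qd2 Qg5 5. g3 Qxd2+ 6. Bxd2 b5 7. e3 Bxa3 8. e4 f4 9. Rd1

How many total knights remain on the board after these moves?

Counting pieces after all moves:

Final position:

  a b c d e f g h
  ─────────────────
8│♜ ♞ ♝ · ♚ · ♞ ♜│8
7│· · ♟ ♟ · · ♟ ♟│7
6│· · · · ♟ · · ·│6
5│♟ ♟ · · · · · ·│5
4│· · · · ♙ ♟ · ·│4
3│♝ · ♘ ♙ · · ♙ ·│3
2│· ♙ ♙ ♗ · ♙ · ♙│2
1│· · · ♖ ♔ ♗ ♘ ♖│1
  ─────────────────
  a b c d e f g h


4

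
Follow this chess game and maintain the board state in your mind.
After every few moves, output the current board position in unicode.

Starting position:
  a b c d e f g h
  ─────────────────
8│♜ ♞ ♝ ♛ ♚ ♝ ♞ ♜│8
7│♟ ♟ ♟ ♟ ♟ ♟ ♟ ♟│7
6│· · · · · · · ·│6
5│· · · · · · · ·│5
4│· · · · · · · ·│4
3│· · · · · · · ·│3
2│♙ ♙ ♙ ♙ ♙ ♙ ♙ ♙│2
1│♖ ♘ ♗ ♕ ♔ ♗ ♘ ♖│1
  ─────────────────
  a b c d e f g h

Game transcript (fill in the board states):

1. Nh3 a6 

  a b c d e f g h
  ─────────────────
8│♜ ♞ ♝ ♛ ♚ ♝ ♞ ♜│8
7│· ♟ ♟ ♟ ♟ ♟ ♟ ♟│7
6│♟ · · · · · · ·│6
5│· · · · · · · ·│5
4│· · · · · · · ·│4
3│· · · · · · · ♘│3
2│♙ ♙ ♙ ♙ ♙ ♙ ♙ ♙│2
1│♖ ♘ ♗ ♕ ♔ ♗ · ♖│1
  ─────────────────
  a b c d e f g h

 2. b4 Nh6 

  a b c d e f g h
  ─────────────────
8│♜ ♞ ♝ ♛ ♚ ♝ · ♜│8
7│· ♟ ♟ ♟ ♟ ♟ ♟ ♟│7
6│♟ · · · · · · ♞│6
5│· · · · · · · ·│5
4│· ♙ · · · · · ·│4
3│· · · · · · · ♘│3
2│♙ · ♙ ♙ ♙ ♙ ♙ ♙│2
1│♖ ♘ ♗ ♕ ♔ ♗ · ♖│1
  ─────────────────
  a b c d e f g h

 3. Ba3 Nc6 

  a b c d e f g h
  ─────────────────
8│♜ · ♝ ♛ ♚ ♝ · ♜│8
7│· ♟ ♟ ♟ ♟ ♟ ♟ ♟│7
6│♟ · ♞ · · · · ♞│6
5│· · · · · · · ·│5
4│· ♙ · · · · · ·│4
3│♗ · · · · · · ♘│3
2│♙ · ♙ ♙ ♙ ♙ ♙ ♙│2
1│♖ ♘ · ♕ ♔ ♗ · ♖│1
  ─────────────────
  a b c d e f g h

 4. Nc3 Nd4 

  a b c d e f g h
  ─────────────────
8│♜ · ♝ ♛ ♚ ♝ · ♜│8
7│· ♟ ♟ ♟ ♟ ♟ ♟ ♟│7
6│♟ · · · · · · ♞│6
5│· · · · · · · ·│5
4│· ♙ · ♞ · · · ·│4
3│♗ · ♘ · · · · ♘│3
2│♙ · ♙ ♙ ♙ ♙ ♙ ♙│2
1│♖ · · ♕ ♔ ♗ · ♖│1
  ─────────────────
  a b c d e f g h



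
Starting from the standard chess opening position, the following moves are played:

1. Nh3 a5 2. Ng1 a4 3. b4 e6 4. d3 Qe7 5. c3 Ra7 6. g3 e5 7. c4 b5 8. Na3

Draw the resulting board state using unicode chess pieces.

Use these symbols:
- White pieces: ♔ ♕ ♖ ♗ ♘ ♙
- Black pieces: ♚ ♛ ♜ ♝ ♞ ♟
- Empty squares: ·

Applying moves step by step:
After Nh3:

♜ ♞ ♝ ♛ ♚ ♝ ♞ ♜
♟ ♟ ♟ ♟ ♟ ♟ ♟ ♟
· · · · · · · ·
· · · · · · · ·
· · · · · · · ·
· · · · · · · ♘
♙ ♙ ♙ ♙ ♙ ♙ ♙ ♙
♖ ♘ ♗ ♕ ♔ ♗ · ♖


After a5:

♜ ♞ ♝ ♛ ♚ ♝ ♞ ♜
· ♟ ♟ ♟ ♟ ♟ ♟ ♟
· · · · · · · ·
♟ · · · · · · ·
· · · · · · · ·
· · · · · · · ♘
♙ ♙ ♙ ♙ ♙ ♙ ♙ ♙
♖ ♘ ♗ ♕ ♔ ♗ · ♖


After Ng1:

♜ ♞ ♝ ♛ ♚ ♝ ♞ ♜
· ♟ ♟ ♟ ♟ ♟ ♟ ♟
· · · · · · · ·
♟ · · · · · · ·
· · · · · · · ·
· · · · · · · ·
♙ ♙ ♙ ♙ ♙ ♙ ♙ ♙
♖ ♘ ♗ ♕ ♔ ♗ ♘ ♖


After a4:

♜ ♞ ♝ ♛ ♚ ♝ ♞ ♜
· ♟ ♟ ♟ ♟ ♟ ♟ ♟
· · · · · · · ·
· · · · · · · ·
♟ · · · · · · ·
· · · · · · · ·
♙ ♙ ♙ ♙ ♙ ♙ ♙ ♙
♖ ♘ ♗ ♕ ♔ ♗ ♘ ♖


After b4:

♜ ♞ ♝ ♛ ♚ ♝ ♞ ♜
· ♟ ♟ ♟ ♟ ♟ ♟ ♟
· · · · · · · ·
· · · · · · · ·
♟ ♙ · · · · · ·
· · · · · · · ·
♙ · ♙ ♙ ♙ ♙ ♙ ♙
♖ ♘ ♗ ♕ ♔ ♗ ♘ ♖


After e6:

♜ ♞ ♝ ♛ ♚ ♝ ♞ ♜
· ♟ ♟ ♟ · ♟ ♟ ♟
· · · · ♟ · · ·
· · · · · · · ·
♟ ♙ · · · · · ·
· · · · · · · ·
♙ · ♙ ♙ ♙ ♙ ♙ ♙
♖ ♘ ♗ ♕ ♔ ♗ ♘ ♖


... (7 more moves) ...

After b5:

· ♞ ♝ · ♚ ♝ ♞ ♜
♜ · ♟ ♟ ♛ ♟ ♟ ♟
· · · · · · · ·
· ♟ · · ♟ · · ·
♟ ♙ ♙ · · · · ·
· · · ♙ · · ♙ ·
♙ · · · ♙ ♙ · ♙
♖ ♘ ♗ ♕ ♔ ♗ ♘ ♖


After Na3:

· ♞ ♝ · ♚ ♝ ♞ ♜
♜ · ♟ ♟ ♛ ♟ ♟ ♟
· · · · · · · ·
· ♟ · · ♟ · · ·
♟ ♙ ♙ · · · · ·
♘ · · ♙ · · ♙ ·
♙ · · · ♙ ♙ · ♙
♖ · ♗ ♕ ♔ ♗ ♘ ♖



  a b c d e f g h
  ─────────────────
8│· ♞ ♝ · ♚ ♝ ♞ ♜│8
7│♜ · ♟ ♟ ♛ ♟ ♟ ♟│7
6│· · · · · · · ·│6
5│· ♟ · · ♟ · · ·│5
4│♟ ♙ ♙ · · · · ·│4
3│♘ · · ♙ · · ♙ ·│3
2│♙ · · · ♙ ♙ · ♙│2
1│♖ · ♗ ♕ ♔ ♗ ♘ ♖│1
  ─────────────────
  a b c d e f g h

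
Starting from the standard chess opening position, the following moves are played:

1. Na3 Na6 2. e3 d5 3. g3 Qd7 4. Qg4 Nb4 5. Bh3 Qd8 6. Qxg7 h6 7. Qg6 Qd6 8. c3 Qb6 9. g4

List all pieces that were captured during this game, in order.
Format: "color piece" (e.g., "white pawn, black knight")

Tracking captures:
  Qxg7: captured black pawn

black pawn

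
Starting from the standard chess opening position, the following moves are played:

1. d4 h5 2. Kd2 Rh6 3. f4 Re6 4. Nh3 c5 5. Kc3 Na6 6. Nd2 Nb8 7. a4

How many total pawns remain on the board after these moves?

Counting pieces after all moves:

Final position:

  a b c d e f g h
  ─────────────────
8│♜ ♞ ♝ ♛ ♚ ♝ ♞ ·│8
7│♟ ♟ · ♟ ♟ ♟ ♟ ·│7
6│· · · · ♜ · · ·│6
5│· · ♟ · · · · ♟│5
4│♙ · · ♙ · ♙ · ·│4
3│· · ♔ · · · · ♘│3
2│· ♙ ♙ ♘ ♙ · ♙ ♙│2
1│♖ · ♗ ♕ · ♗ · ♖│1
  ─────────────────
  a b c d e f g h


16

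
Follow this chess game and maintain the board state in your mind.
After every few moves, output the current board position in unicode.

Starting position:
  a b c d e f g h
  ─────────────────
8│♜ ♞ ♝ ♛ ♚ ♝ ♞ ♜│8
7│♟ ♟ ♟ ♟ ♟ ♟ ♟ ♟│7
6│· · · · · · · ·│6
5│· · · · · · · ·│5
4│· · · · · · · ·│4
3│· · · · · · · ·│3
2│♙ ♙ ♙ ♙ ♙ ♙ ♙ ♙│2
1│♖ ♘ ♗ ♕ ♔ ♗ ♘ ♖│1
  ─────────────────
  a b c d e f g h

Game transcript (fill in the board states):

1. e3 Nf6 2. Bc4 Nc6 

  a b c d e f g h
  ─────────────────
8│♜ · ♝ ♛ ♚ ♝ · ♜│8
7│♟ ♟ ♟ ♟ ♟ ♟ ♟ ♟│7
6│· · ♞ · · ♞ · ·│6
5│· · · · · · · ·│5
4│· · ♗ · · · · ·│4
3│· · · · ♙ · · ·│3
2│♙ ♙ ♙ ♙ · ♙ ♙ ♙│2
1│♖ ♘ ♗ ♕ ♔ · ♘ ♖│1
  ─────────────────
  a b c d e f g h

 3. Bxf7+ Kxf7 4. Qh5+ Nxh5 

  a b c d e f g h
  ─────────────────
8│♜ · ♝ ♛ · ♝ · ♜│8
7│♟ ♟ ♟ ♟ ♟ ♚ ♟ ♟│7
6│· · ♞ · · · · ·│6
5│· · · · · · · ♞│5
4│· · · · · · · ·│4
3│· · · · ♙ · · ·│3
2│♙ ♙ ♙ ♙ · ♙ ♙ ♙│2
1│♖ ♘ ♗ · ♔ · ♘ ♖│1
  ─────────────────
  a b c d e f g h

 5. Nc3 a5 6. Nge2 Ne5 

  a b c d e f g h
  ─────────────────
8│♜ · ♝ ♛ · ♝ · ♜│8
7│· ♟ ♟ ♟ ♟ ♚ ♟ ♟│7
6│· · · · · · · ·│6
5│♟ · · · ♞ · · ♞│5
4│· · · · · · · ·│4
3│· · ♘ · ♙ · · ·│3
2│♙ ♙ ♙ ♙ ♘ ♙ ♙ ♙│2
1│♖ · ♗ · ♔ · · ♖│1
  ─────────────────
  a b c d e f g h

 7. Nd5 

  a b c d e f g h
  ─────────────────
8│♜ · ♝ ♛ · ♝ · ♜│8
7│· ♟ ♟ ♟ ♟ ♚ ♟ ♟│7
6│· · · · · · · ·│6
5│♟ · · ♘ ♞ · · ♞│5
4│· · · · · · · ·│4
3│· · · · ♙ · · ·│3
2│♙ ♙ ♙ ♙ ♘ ♙ ♙ ♙│2
1│♖ · ♗ · ♔ · · ♖│1
  ─────────────────
  a b c d e f g h


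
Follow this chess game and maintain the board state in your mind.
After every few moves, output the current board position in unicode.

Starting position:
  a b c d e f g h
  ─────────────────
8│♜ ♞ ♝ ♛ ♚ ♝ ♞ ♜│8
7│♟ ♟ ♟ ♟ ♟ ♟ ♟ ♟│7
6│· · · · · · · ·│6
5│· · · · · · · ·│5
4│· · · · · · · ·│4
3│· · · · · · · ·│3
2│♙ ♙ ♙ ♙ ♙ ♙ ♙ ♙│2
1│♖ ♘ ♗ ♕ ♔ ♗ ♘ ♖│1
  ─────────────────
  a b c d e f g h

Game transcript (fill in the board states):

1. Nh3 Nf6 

  a b c d e f g h
  ─────────────────
8│♜ ♞ ♝ ♛ ♚ ♝ · ♜│8
7│♟ ♟ ♟ ♟ ♟ ♟ ♟ ♟│7
6│· · · · · ♞ · ·│6
5│· · · · · · · ·│5
4│· · · · · · · ·│4
3│· · · · · · · ♘│3
2│♙ ♙ ♙ ♙ ♙ ♙ ♙ ♙│2
1│♖ ♘ ♗ ♕ ♔ ♗ · ♖│1
  ─────────────────
  a b c d e f g h

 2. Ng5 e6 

  a b c d e f g h
  ─────────────────
8│♜ ♞ ♝ ♛ ♚ ♝ · ♜│8
7│♟ ♟ ♟ ♟ · ♟ ♟ ♟│7
6│· · · · ♟ ♞ · ·│6
5│· · · · · · ♘ ·│5
4│· · · · · · · ·│4
3│· · · · · · · ·│3
2│♙ ♙ ♙ ♙ ♙ ♙ ♙ ♙│2
1│♖ ♘ ♗ ♕ ♔ ♗ · ♖│1
  ─────────────────
  a b c d e f g h

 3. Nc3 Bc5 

  a b c d e f g h
  ─────────────────
8│♜ ♞ ♝ ♛ ♚ · · ♜│8
7│♟ ♟ ♟ ♟ · ♟ ♟ ♟│7
6│· · · · ♟ ♞ · ·│6
5│· · ♝ · · · ♘ ·│5
4│· · · · · · · ·│4
3│· · ♘ · · · · ·│3
2│♙ ♙ ♙ ♙ ♙ ♙ ♙ ♙│2
1│♖ · ♗ ♕ ♔ ♗ · ♖│1
  ─────────────────
  a b c d e f g h

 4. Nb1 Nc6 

  a b c d e f g h
  ─────────────────
8│♜ · ♝ ♛ ♚ · · ♜│8
7│♟ ♟ ♟ ♟ · ♟ ♟ ♟│7
6│· · ♞ · ♟ ♞ · ·│6
5│· · ♝ · · · ♘ ·│5
4│· · · · · · · ·│4
3│· · · · · · · ·│3
2│♙ ♙ ♙ ♙ ♙ ♙ ♙ ♙│2
1│♖ ♘ ♗ ♕ ♔ ♗ · ♖│1
  ─────────────────
  a b c d e f g h

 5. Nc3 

  a b c d e f g h
  ─────────────────
8│♜ · ♝ ♛ ♚ · · ♜│8
7│♟ ♟ ♟ ♟ · ♟ ♟ ♟│7
6│· · ♞ · ♟ ♞ · ·│6
5│· · ♝ · · · ♘ ·│5
4│· · · · · · · ·│4
3│· · ♘ · · · · ·│3
2│♙ ♙ ♙ ♙ ♙ ♙ ♙ ♙│2
1│♖ · ♗ ♕ ♔ ♗ · ♖│1
  ─────────────────
  a b c d e f g h


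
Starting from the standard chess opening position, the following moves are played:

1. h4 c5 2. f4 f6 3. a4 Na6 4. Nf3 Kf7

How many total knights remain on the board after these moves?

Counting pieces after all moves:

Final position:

  a b c d e f g h
  ─────────────────
8│♜ · ♝ ♛ · ♝ ♞ ♜│8
7│♟ ♟ · ♟ ♟ ♚ ♟ ♟│7
6│♞ · · · · ♟ · ·│6
5│· · ♟ · · · · ·│5
4│♙ · · · · ♙ · ♙│4
3│· · · · · ♘ · ·│3
2│· ♙ ♙ ♙ ♙ · ♙ ·│2
1│♖ ♘ ♗ ♕ ♔ ♗ · ♖│1
  ─────────────────
  a b c d e f g h


4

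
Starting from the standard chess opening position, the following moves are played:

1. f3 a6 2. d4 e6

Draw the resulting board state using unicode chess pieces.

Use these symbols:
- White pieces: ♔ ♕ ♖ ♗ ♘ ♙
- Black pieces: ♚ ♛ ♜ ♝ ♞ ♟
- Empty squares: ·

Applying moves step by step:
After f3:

♜ ♞ ♝ ♛ ♚ ♝ ♞ ♜
♟ ♟ ♟ ♟ ♟ ♟ ♟ ♟
· · · · · · · ·
· · · · · · · ·
· · · · · · · ·
· · · · · ♙ · ·
♙ ♙ ♙ ♙ ♙ · ♙ ♙
♖ ♘ ♗ ♕ ♔ ♗ ♘ ♖


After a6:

♜ ♞ ♝ ♛ ♚ ♝ ♞ ♜
· ♟ ♟ ♟ ♟ ♟ ♟ ♟
♟ · · · · · · ·
· · · · · · · ·
· · · · · · · ·
· · · · · ♙ · ·
♙ ♙ ♙ ♙ ♙ · ♙ ♙
♖ ♘ ♗ ♕ ♔ ♗ ♘ ♖


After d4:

♜ ♞ ♝ ♛ ♚ ♝ ♞ ♜
· ♟ ♟ ♟ ♟ ♟ ♟ ♟
♟ · · · · · · ·
· · · · · · · ·
· · · ♙ · · · ·
· · · · · ♙ · ·
♙ ♙ ♙ · ♙ · ♙ ♙
♖ ♘ ♗ ♕ ♔ ♗ ♘ ♖


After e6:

♜ ♞ ♝ ♛ ♚ ♝ ♞ ♜
· ♟ ♟ ♟ · ♟ ♟ ♟
♟ · · · ♟ · · ·
· · · · · · · ·
· · · ♙ · · · ·
· · · · · ♙ · ·
♙ ♙ ♙ · ♙ · ♙ ♙
♖ ♘ ♗ ♕ ♔ ♗ ♘ ♖



  a b c d e f g h
  ─────────────────
8│♜ ♞ ♝ ♛ ♚ ♝ ♞ ♜│8
7│· ♟ ♟ ♟ · ♟ ♟ ♟│7
6│♟ · · · ♟ · · ·│6
5│· · · · · · · ·│5
4│· · · ♙ · · · ·│4
3│· · · · · ♙ · ·│3
2│♙ ♙ ♙ · ♙ · ♙ ♙│2
1│♖ ♘ ♗ ♕ ♔ ♗ ♘ ♖│1
  ─────────────────
  a b c d e f g h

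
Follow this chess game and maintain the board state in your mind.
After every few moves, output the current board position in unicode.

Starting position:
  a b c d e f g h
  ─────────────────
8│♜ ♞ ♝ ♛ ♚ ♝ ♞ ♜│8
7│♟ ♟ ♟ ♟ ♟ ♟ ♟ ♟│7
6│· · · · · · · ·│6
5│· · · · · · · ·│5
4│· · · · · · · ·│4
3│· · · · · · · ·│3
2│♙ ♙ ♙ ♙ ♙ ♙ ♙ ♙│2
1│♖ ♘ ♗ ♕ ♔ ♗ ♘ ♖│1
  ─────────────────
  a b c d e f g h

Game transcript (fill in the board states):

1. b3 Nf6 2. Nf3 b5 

  a b c d e f g h
  ─────────────────
8│♜ ♞ ♝ ♛ ♚ ♝ · ♜│8
7│♟ · ♟ ♟ ♟ ♟ ♟ ♟│7
6│· · · · · ♞ · ·│6
5│· ♟ · · · · · ·│5
4│· · · · · · · ·│4
3│· ♙ · · · ♘ · ·│3
2│♙ · ♙ ♙ ♙ ♙ ♙ ♙│2
1│♖ ♘ ♗ ♕ ♔ ♗ · ♖│1
  ─────────────────
  a b c d e f g h

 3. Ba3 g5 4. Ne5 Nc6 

  a b c d e f g h
  ─────────────────
8│♜ · ♝ ♛ ♚ ♝ · ♜│8
7│♟ · ♟ ♟ ♟ ♟ · ♟│7
6│· · ♞ · · ♞ · ·│6
5│· ♟ · · ♘ · ♟ ·│5
4│· · · · · · · ·│4
3│♗ ♙ · · · · · ·│3
2│♙ · ♙ ♙ ♙ ♙ ♙ ♙│2
1│♖ ♘ · ♕ ♔ ♗ · ♖│1
  ─────────────────
  a b c d e f g h

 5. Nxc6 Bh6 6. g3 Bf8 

  a b c d e f g h
  ─────────────────
8│♜ · ♝ ♛ ♚ ♝ · ♜│8
7│♟ · ♟ ♟ ♟ ♟ · ♟│7
6│· · ♘ · · ♞ · ·│6
5│· ♟ · · · · ♟ ·│5
4│· · · · · · · ·│4
3│♗ ♙ · · · · ♙ ·│3
2│♙ · ♙ ♙ ♙ ♙ · ♙│2
1│♖ ♘ · ♕ ♔ ♗ · ♖│1
  ─────────────────
  a b c d e f g h

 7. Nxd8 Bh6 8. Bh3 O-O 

  a b c d e f g h
  ─────────────────
8│♜ · ♝ ♘ · ♜ ♚ ·│8
7│♟ · ♟ ♟ ♟ ♟ · ♟│7
6│· · · · · ♞ · ♝│6
5│· ♟ · · · · ♟ ·│5
4│· · · · · · · ·│4
3│♗ ♙ · · · · ♙ ♗│3
2│♙ · ♙ ♙ ♙ ♙ · ♙│2
1│♖ ♘ · ♕ ♔ · · ♖│1
  ─────────────────
  a b c d e f g h

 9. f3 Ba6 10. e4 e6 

  a b c d e f g h
  ─────────────────
8│♜ · · ♘ · ♜ ♚ ·│8
7│♟ · ♟ ♟ · ♟ · ♟│7
6│♝ · · · ♟ ♞ · ♝│6
5│· ♟ · · · · ♟ ·│5
4│· · · · ♙ · · ·│4
3│♗ ♙ · · · ♙ ♙ ♗│3
2│♙ · ♙ ♙ · · · ♙│2
1│♖ ♘ · ♕ ♔ · · ♖│1
  ─────────────────
  a b c d e f g h



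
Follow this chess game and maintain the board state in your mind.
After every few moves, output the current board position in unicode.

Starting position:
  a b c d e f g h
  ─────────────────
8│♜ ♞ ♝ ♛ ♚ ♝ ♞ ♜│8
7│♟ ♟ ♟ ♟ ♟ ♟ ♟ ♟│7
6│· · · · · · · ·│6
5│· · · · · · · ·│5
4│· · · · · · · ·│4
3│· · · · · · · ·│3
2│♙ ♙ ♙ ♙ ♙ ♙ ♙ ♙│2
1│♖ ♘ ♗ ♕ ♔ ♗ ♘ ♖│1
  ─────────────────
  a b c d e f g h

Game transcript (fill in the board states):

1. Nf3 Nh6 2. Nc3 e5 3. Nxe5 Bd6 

  a b c d e f g h
  ─────────────────
8│♜ ♞ ♝ ♛ ♚ · · ♜│8
7│♟ ♟ ♟ ♟ · ♟ ♟ ♟│7
6│· · · ♝ · · · ♞│6
5│· · · · ♘ · · ·│5
4│· · · · · · · ·│4
3│· · ♘ · · · · ·│3
2│♙ ♙ ♙ ♙ ♙ ♙ ♙ ♙│2
1│♖ · ♗ ♕ ♔ ♗ · ♖│1
  ─────────────────
  a b c d e f g h

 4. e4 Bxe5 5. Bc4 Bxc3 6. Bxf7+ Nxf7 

  a b c d e f g h
  ─────────────────
8│♜ ♞ ♝ ♛ ♚ · · ♜│8
7│♟ ♟ ♟ ♟ · ♞ ♟ ♟│7
6│· · · · · · · ·│6
5│· · · · · · · ·│5
4│· · · · ♙ · · ·│4
3│· · ♝ · · · · ·│3
2│♙ ♙ ♙ ♙ · ♙ ♙ ♙│2
1│♖ · ♗ ♕ ♔ · · ♖│1
  ─────────────────
  a b c d e f g h

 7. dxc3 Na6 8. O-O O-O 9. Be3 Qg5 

  a b c d e f g h
  ─────────────────
8│♜ · ♝ · · ♜ ♚ ·│8
7│♟ ♟ ♟ ♟ · ♞ ♟ ♟│7
6│♞ · · · · · · ·│6
5│· · · · · · ♛ ·│5
4│· · · · ♙ · · ·│4
3│· · ♙ · ♗ · · ·│3
2│♙ ♙ ♙ · · ♙ ♙ ♙│2
1│♖ · · ♕ · ♖ ♔ ·│1
  ─────────────────
  a b c d e f g h

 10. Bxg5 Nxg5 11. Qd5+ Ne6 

  a b c d e f g h
  ─────────────────
8│♜ · ♝ · · ♜ ♚ ·│8
7│♟ ♟ ♟ ♟ · · ♟ ♟│7
6│♞ · · · ♞ · · ·│6
5│· · · ♕ · · · ·│5
4│· · · · ♙ · · ·│4
3│· · ♙ · · · · ·│3
2│♙ ♙ ♙ · · ♙ ♙ ♙│2
1│♖ · · · · ♖ ♔ ·│1
  ─────────────────
  a b c d e f g h


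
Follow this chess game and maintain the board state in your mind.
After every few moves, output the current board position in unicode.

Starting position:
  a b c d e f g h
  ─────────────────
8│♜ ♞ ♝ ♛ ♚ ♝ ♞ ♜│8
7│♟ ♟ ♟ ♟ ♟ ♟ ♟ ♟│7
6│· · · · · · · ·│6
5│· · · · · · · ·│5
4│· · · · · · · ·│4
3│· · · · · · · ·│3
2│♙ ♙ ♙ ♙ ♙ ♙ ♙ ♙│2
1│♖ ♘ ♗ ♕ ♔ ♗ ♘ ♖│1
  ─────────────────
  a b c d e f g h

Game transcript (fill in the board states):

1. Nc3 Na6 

  a b c d e f g h
  ─────────────────
8│♜ · ♝ ♛ ♚ ♝ ♞ ♜│8
7│♟ ♟ ♟ ♟ ♟ ♟ ♟ ♟│7
6│♞ · · · · · · ·│6
5│· · · · · · · ·│5
4│· · · · · · · ·│4
3│· · ♘ · · · · ·│3
2│♙ ♙ ♙ ♙ ♙ ♙ ♙ ♙│2
1│♖ · ♗ ♕ ♔ ♗ ♘ ♖│1
  ─────────────────
  a b c d e f g h

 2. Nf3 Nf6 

  a b c d e f g h
  ─────────────────
8│♜ · ♝ ♛ ♚ ♝ · ♜│8
7│♟ ♟ ♟ ♟ ♟ ♟ ♟ ♟│7
6│♞ · · · · ♞ · ·│6
5│· · · · · · · ·│5
4│· · · · · · · ·│4
3│· · ♘ · · ♘ · ·│3
2│♙ ♙ ♙ ♙ ♙ ♙ ♙ ♙│2
1│♖ · ♗ ♕ ♔ ♗ · ♖│1
  ─────────────────
  a b c d e f g h

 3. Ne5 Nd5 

  a b c d e f g h
  ─────────────────
8│♜ · ♝ ♛ ♚ ♝ · ♜│8
7│♟ ♟ ♟ ♟ ♟ ♟ ♟ ♟│7
6│♞ · · · · · · ·│6
5│· · · ♞ ♘ · · ·│5
4│· · · · · · · ·│4
3│· · ♘ · · · · ·│3
2│♙ ♙ ♙ ♙ ♙ ♙ ♙ ♙│2
1│♖ · ♗ ♕ ♔ ♗ · ♖│1
  ─────────────────
  a b c d e f g h

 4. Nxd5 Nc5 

  a b c d e f g h
  ─────────────────
8│♜ · ♝ ♛ ♚ ♝ · ♜│8
7│♟ ♟ ♟ ♟ ♟ ♟ ♟ ♟│7
6│· · · · · · · ·│6
5│· · ♞ ♘ ♘ · · ·│5
4│· · · · · · · ·│4
3│· · · · · · · ·│3
2│♙ ♙ ♙ ♙ ♙ ♙ ♙ ♙│2
1│♖ · ♗ ♕ ♔ ♗ · ♖│1
  ─────────────────
  a b c d e f g h



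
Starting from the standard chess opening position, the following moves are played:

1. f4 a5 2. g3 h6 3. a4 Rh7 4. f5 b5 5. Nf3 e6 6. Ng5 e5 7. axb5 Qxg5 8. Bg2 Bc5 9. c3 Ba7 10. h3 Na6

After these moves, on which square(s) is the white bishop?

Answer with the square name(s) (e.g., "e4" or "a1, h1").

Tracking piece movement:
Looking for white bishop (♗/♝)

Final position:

  a b c d e f g h
  ─────────────────
8│♜ · ♝ · ♚ · ♞ ·│8
7│♝ · ♟ ♟ · ♟ ♟ ♜│7
6│♞ · · · · · · ♟│6
5│♟ ♙ · · ♟ ♙ ♛ ·│5
4│· · · · · · · ·│4
3│· · ♙ · · · ♙ ♙│3
2│· ♙ · ♙ ♙ · ♗ ·│2
1│♖ ♘ ♗ ♕ ♔ · · ♖│1
  ─────────────────
  a b c d e f g h


c1, g2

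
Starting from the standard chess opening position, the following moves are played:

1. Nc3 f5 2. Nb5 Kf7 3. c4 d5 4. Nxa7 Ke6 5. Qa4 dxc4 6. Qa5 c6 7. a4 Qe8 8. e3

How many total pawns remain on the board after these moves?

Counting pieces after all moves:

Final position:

  a b c d e f g h
  ─────────────────
8│♜ ♞ ♝ · ♛ ♝ ♞ ♜│8
7│♘ ♟ · · ♟ · ♟ ♟│7
6│· · ♟ · ♚ · · ·│6
5│♕ · · · · ♟ · ·│5
4│♙ · ♟ · · · · ·│4
3│· · · · ♙ · · ·│3
2│· ♙ · ♙ · ♙ ♙ ♙│2
1│♖ · ♗ · ♔ ♗ ♘ ♖│1
  ─────────────────
  a b c d e f g h


14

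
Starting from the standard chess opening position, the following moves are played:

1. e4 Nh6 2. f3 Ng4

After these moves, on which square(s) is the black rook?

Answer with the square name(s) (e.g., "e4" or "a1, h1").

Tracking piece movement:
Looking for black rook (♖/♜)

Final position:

  a b c d e f g h
  ─────────────────
8│♜ ♞ ♝ ♛ ♚ ♝ · ♜│8
7│♟ ♟ ♟ ♟ ♟ ♟ ♟ ♟│7
6│· · · · · · · ·│6
5│· · · · · · · ·│5
4│· · · · ♙ · ♞ ·│4
3│· · · · · ♙ · ·│3
2│♙ ♙ ♙ ♙ · · ♙ ♙│2
1│♖ ♘ ♗ ♕ ♔ ♗ ♘ ♖│1
  ─────────────────
  a b c d e f g h


a8, h8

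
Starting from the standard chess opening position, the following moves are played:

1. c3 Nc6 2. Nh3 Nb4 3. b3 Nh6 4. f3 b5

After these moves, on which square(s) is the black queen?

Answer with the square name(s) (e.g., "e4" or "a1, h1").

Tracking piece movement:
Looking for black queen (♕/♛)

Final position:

  a b c d e f g h
  ─────────────────
8│♜ · ♝ ♛ ♚ ♝ · ♜│8
7│♟ · ♟ ♟ ♟ ♟ ♟ ♟│7
6│· · · · · · · ♞│6
5│· ♟ · · · · · ·│5
4│· ♞ · · · · · ·│4
3│· ♙ ♙ · · ♙ · ♘│3
2│♙ · · ♙ ♙ · ♙ ♙│2
1│♖ ♘ ♗ ♕ ♔ ♗ · ♖│1
  ─────────────────
  a b c d e f g h


d8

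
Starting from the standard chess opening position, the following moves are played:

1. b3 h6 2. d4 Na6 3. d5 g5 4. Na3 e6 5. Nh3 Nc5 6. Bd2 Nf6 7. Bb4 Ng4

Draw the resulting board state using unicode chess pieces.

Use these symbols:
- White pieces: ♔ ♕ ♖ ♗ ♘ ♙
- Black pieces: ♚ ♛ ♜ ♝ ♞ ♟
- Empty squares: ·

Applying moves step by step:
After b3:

♜ ♞ ♝ ♛ ♚ ♝ ♞ ♜
♟ ♟ ♟ ♟ ♟ ♟ ♟ ♟
· · · · · · · ·
· · · · · · · ·
· · · · · · · ·
· ♙ · · · · · ·
♙ · ♙ ♙ ♙ ♙ ♙ ♙
♖ ♘ ♗ ♕ ♔ ♗ ♘ ♖


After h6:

♜ ♞ ♝ ♛ ♚ ♝ ♞ ♜
♟ ♟ ♟ ♟ ♟ ♟ ♟ ·
· · · · · · · ♟
· · · · · · · ·
· · · · · · · ·
· ♙ · · · · · ·
♙ · ♙ ♙ ♙ ♙ ♙ ♙
♖ ♘ ♗ ♕ ♔ ♗ ♘ ♖


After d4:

♜ ♞ ♝ ♛ ♚ ♝ ♞ ♜
♟ ♟ ♟ ♟ ♟ ♟ ♟ ·
· · · · · · · ♟
· · · · · · · ·
· · · ♙ · · · ·
· ♙ · · · · · ·
♙ · ♙ · ♙ ♙ ♙ ♙
♖ ♘ ♗ ♕ ♔ ♗ ♘ ♖


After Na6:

♜ · ♝ ♛ ♚ ♝ ♞ ♜
♟ ♟ ♟ ♟ ♟ ♟ ♟ ·
♞ · · · · · · ♟
· · · · · · · ·
· · · ♙ · · · ·
· ♙ · · · · · ·
♙ · ♙ · ♙ ♙ ♙ ♙
♖ ♘ ♗ ♕ ♔ ♗ ♘ ♖


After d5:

♜ · ♝ ♛ ♚ ♝ ♞ ♜
♟ ♟ ♟ ♟ ♟ ♟ ♟ ·
♞ · · · · · · ♟
· · · ♙ · · · ·
· · · · · · · ·
· ♙ · · · · · ·
♙ · ♙ · ♙ ♙ ♙ ♙
♖ ♘ ♗ ♕ ♔ ♗ ♘ ♖


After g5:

♜ · ♝ ♛ ♚ ♝ ♞ ♜
♟ ♟ ♟ ♟ ♟ ♟ · ·
♞ · · · · · · ♟
· · · ♙ · · ♟ ·
· · · · · · · ·
· ♙ · · · · · ·
♙ · ♙ · ♙ ♙ ♙ ♙
♖ ♘ ♗ ♕ ♔ ♗ ♘ ♖


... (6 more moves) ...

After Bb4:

♜ · ♝ ♛ ♚ ♝ · ♜
♟ ♟ ♟ ♟ · ♟ · ·
· · · · ♟ ♞ · ♟
· · ♞ ♙ · · ♟ ·
· ♗ · · · · · ·
♘ ♙ · · · · · ♘
♙ · ♙ · ♙ ♙ ♙ ♙
♖ · · ♕ ♔ ♗ · ♖


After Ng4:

♜ · ♝ ♛ ♚ ♝ · ♜
♟ ♟ ♟ ♟ · ♟ · ·
· · · · ♟ · · ♟
· · ♞ ♙ · · ♟ ·
· ♗ · · · · ♞ ·
♘ ♙ · · · · · ♘
♙ · ♙ · ♙ ♙ ♙ ♙
♖ · · ♕ ♔ ♗ · ♖



  a b c d e f g h
  ─────────────────
8│♜ · ♝ ♛ ♚ ♝ · ♜│8
7│♟ ♟ ♟ ♟ · ♟ · ·│7
6│· · · · ♟ · · ♟│6
5│· · ♞ ♙ · · ♟ ·│5
4│· ♗ · · · · ♞ ·│4
3│♘ ♙ · · · · · ♘│3
2│♙ · ♙ · ♙ ♙ ♙ ♙│2
1│♖ · · ♕ ♔ ♗ · ♖│1
  ─────────────────
  a b c d e f g h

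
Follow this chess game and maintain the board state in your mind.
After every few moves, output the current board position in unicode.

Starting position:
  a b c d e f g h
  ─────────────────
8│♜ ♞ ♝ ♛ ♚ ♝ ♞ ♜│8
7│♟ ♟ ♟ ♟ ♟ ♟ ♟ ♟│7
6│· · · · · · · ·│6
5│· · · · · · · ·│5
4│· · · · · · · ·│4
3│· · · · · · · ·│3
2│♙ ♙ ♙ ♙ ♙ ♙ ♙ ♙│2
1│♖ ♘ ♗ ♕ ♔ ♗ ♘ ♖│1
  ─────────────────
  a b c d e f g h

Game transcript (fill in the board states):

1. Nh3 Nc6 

  a b c d e f g h
  ─────────────────
8│♜ · ♝ ♛ ♚ ♝ ♞ ♜│8
7│♟ ♟ ♟ ♟ ♟ ♟ ♟ ♟│7
6│· · ♞ · · · · ·│6
5│· · · · · · · ·│5
4│· · · · · · · ·│4
3│· · · · · · · ♘│3
2│♙ ♙ ♙ ♙ ♙ ♙ ♙ ♙│2
1│♖ ♘ ♗ ♕ ♔ ♗ · ♖│1
  ─────────────────
  a b c d e f g h

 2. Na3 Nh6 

  a b c d e f g h
  ─────────────────
8│♜ · ♝ ♛ ♚ ♝ · ♜│8
7│♟ ♟ ♟ ♟ ♟ ♟ ♟ ♟│7
6│· · ♞ · · · · ♞│6
5│· · · · · · · ·│5
4│· · · · · · · ·│4
3│♘ · · · · · · ♘│3
2│♙ ♙ ♙ ♙ ♙ ♙ ♙ ♙│2
1│♖ · ♗ ♕ ♔ ♗ · ♖│1
  ─────────────────
  a b c d e f g h

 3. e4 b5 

  a b c d e f g h
  ─────────────────
8│♜ · ♝ ♛ ♚ ♝ · ♜│8
7│♟ · ♟ ♟ ♟ ♟ ♟ ♟│7
6│· · ♞ · · · · ♞│6
5│· ♟ · · · · · ·│5
4│· · · · ♙ · · ·│4
3│♘ · · · · · · ♘│3
2│♙ ♙ ♙ ♙ · ♙ ♙ ♙│2
1│♖ · ♗ ♕ ♔ ♗ · ♖│1
  ─────────────────
  a b c d e f g h

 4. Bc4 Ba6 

  a b c d e f g h
  ─────────────────
8│♜ · · ♛ ♚ ♝ · ♜│8
7│♟ · ♟ ♟ ♟ ♟ ♟ ♟│7
6│♝ · ♞ · · · · ♞│6
5│· ♟ · · · · · ·│5
4│· · ♗ · ♙ · · ·│4
3│♘ · · · · · · ♘│3
2│♙ ♙ ♙ ♙ · ♙ ♙ ♙│2
1│♖ · ♗ ♕ ♔ · · ♖│1
  ─────────────────
  a b c d e f g h

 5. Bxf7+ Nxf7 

  a b c d e f g h
  ─────────────────
8│♜ · · ♛ ♚ ♝ · ♜│8
7│♟ · ♟ ♟ ♟ ♞ ♟ ♟│7
6│♝ · ♞ · · · · ·│6
5│· ♟ · · · · · ·│5
4│· · · · ♙ · · ·│4
3│♘ · · · · · · ♘│3
2│♙ ♙ ♙ ♙ · ♙ ♙ ♙│2
1│♖ · ♗ ♕ ♔ · · ♖│1
  ─────────────────
  a b c d e f g h

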